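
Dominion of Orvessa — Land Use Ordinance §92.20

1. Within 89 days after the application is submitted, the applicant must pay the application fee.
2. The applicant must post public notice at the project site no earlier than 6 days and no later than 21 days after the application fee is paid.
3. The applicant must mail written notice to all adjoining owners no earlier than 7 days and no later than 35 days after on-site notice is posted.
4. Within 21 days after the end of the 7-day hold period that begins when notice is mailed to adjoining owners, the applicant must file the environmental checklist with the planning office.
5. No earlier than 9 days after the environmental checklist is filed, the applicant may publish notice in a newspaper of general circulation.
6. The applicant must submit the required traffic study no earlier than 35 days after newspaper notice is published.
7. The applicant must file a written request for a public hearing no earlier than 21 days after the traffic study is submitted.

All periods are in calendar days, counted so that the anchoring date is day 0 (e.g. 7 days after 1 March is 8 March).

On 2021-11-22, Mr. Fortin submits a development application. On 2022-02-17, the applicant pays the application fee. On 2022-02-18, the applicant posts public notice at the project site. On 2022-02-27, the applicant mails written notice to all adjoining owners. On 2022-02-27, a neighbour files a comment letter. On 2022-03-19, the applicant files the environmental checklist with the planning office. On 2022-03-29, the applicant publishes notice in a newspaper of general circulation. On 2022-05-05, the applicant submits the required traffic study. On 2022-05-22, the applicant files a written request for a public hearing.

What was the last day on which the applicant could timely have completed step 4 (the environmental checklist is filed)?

Notice is mailed to adjoining owners on 2022-02-27; the 7-day hold period therefore ends 2022-03-06, and step 4 runs from that date. 21 days after 2022-03-06 is 2022-03-27.

2022-03-27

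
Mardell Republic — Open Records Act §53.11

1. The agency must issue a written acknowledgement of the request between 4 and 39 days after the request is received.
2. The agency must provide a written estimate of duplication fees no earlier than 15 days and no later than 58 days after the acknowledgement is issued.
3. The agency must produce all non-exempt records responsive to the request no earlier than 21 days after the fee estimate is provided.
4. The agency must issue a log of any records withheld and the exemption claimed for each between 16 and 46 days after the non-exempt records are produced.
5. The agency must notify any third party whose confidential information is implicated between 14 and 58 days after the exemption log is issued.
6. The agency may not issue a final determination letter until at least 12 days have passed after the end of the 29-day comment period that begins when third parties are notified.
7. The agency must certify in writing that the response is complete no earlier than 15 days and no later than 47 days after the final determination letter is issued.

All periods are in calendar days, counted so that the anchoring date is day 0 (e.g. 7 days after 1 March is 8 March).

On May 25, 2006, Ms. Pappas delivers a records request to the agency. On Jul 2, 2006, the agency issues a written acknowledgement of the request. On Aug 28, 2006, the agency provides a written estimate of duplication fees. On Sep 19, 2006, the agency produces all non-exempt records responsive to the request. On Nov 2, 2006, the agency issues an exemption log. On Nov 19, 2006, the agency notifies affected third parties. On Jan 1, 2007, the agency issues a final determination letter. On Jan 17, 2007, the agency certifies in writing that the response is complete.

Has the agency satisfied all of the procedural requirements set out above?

Yes

Step 1 — 4 and 39 days from May 25, 2006 (when the request is received) are May 29, 2006 and Jul 3, 2006 respectively; done Jul 2, 2006 — within the window.
Step 2 — 15 and 58 days from Jul 2, 2006 (when the acknowledgement is issued) are Jul 17, 2006 and Aug 29, 2006 respectively; done Aug 28, 2006 — within the window.
Step 3 — must wait 21 days from Aug 28, 2006 (when the fee estimate is provided), so not before Sep 18, 2006; done Sep 19, 2006 — permitted.
Step 4 — 16 and 46 days from Sep 19, 2006 (when the non-exempt records are produced) are Oct 5, 2006 and Nov 4, 2006 respectively; Nov 2, 2006 falls inside that range.
Step 5 — 14 and 58 days from Nov 2, 2006 (when the exemption log is issued) are Nov 16, 2006 and Dec 30, 2006 respectively; done Nov 19, 2006 — within the window.
Step 6 — must wait 12 days from Dec 18, 2006 (end of the 29-day comment period, which began when third parties are notified on Nov 19, 2006), so not before Dec 30, 2006; Jan 1, 2007 is on or after that date.
Step 7 — 15 and 47 days from Jan 1, 2007 (when the final determination letter is issued) are Jan 16, 2007 and Feb 17, 2007 respectively; done Jan 17, 2007 — within the window.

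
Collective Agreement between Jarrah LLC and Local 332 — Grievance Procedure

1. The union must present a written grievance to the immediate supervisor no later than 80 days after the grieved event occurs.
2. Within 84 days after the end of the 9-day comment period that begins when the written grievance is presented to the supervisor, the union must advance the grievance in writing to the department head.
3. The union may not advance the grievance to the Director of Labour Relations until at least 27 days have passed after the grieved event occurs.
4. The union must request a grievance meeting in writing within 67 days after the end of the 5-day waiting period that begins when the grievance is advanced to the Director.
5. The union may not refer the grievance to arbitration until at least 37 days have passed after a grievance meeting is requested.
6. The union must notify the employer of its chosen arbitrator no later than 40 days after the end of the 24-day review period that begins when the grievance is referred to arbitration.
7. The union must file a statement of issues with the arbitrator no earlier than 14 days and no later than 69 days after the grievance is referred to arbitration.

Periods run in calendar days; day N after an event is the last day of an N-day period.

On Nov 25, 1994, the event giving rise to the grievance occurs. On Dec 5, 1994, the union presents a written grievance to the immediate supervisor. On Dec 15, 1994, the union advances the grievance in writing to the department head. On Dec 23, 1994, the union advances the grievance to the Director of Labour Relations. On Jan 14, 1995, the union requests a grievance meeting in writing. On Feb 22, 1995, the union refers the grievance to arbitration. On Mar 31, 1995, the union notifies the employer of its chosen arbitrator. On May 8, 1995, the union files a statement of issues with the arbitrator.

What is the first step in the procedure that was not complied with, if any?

Step 1 — counting 80 days from Nov 25, 1994 (when the grieved event occurs) gives a deadline of Feb 13, 1995; done Dec 5, 1994 — timely.
Step 2 — counting 84 days from Dec 14, 1994 (end of the 9-day comment period, which began when the written grievance is presented to the supervisor on Dec 5, 1994) gives a deadline of Mar 8, 1995; completed Dec 15, 1994, before the deadline.
Step 3 — must wait 27 days from Nov 25, 1994 (when the grieved event occurs), so not before Dec 22, 1994; done Dec 23, 1994, after the minimum wait.
Step 4 — counting 67 days from Dec 28, 1994 (end of the 5-day waiting period, which began when the grievance is advanced to the Director on Dec 23, 1994) gives a deadline of Mar 5, 1995; Jan 14, 1995 is within that limit.
Step 5 — must wait 37 days from Jan 14, 1995 (when a grievance meeting is requested), so not before Feb 20, 1995; Feb 22, 1995 is on or after that date.
Step 6 — counting 40 days from Mar 18, 1995 (end of the 24-day review period, which began when the grievance is referred to arbitration on Feb 22, 1995) gives a deadline of Apr 27, 1995; Mar 31, 1995 is within that limit.
Step 7 — 14 and 69 days from Feb 22, 1995 (when the grievance is referred to arbitration) are Mar 8, 1995 and May 2, 1995 respectively; done May 8, 1995 — 6 days after the window closed.
That is the first point of non-compliance.

Step 7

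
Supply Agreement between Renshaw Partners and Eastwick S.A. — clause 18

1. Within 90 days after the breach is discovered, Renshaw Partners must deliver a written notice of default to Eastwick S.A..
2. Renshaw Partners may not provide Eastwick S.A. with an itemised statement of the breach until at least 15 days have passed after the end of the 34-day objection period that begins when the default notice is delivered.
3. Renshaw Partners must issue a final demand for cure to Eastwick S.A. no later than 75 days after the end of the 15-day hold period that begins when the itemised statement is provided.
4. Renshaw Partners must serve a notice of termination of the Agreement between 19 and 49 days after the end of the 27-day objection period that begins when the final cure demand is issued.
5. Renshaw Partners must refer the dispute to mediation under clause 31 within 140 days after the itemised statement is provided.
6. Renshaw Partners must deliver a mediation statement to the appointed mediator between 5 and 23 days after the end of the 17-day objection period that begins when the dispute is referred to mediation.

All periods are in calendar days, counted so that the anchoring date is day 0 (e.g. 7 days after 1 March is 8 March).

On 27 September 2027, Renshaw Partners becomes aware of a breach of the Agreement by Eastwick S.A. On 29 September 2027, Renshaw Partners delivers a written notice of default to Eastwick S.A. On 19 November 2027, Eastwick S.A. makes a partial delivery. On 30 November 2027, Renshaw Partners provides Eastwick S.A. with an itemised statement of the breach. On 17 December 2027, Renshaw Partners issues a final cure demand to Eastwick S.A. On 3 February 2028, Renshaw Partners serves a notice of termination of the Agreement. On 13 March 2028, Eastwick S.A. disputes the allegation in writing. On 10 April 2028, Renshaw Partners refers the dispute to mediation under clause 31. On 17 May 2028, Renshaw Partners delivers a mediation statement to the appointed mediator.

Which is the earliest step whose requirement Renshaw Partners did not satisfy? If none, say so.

None — every step was satisfied

Step 1: 90 days after 27 September 2027 (when the breach is discovered) is 26 December 2027; completed 29 September 2027, before the deadline.
Step 2: the earliest permitted date is 15 days after 2 November 2027 (end of the 34-day objection period, which began when the default notice is delivered on 29 September 2027), i.e. 17 November 2027; done 30 November 2027, after the minimum wait.
Step 3: 75 days after 15 December 2027 (end of the 15-day hold period, which began when the itemised statement is provided on 30 November 2027) is 28 February 2028; 17 December 2027 is within that limit.
Step 4: the window is 19–49 days after 13 January 2028 (end of the 27-day objection period, which began when the final cure demand is issued on 17 December 2027), so 1 February 2028 through 2 March 2028; 3 February 2028 falls inside that range.
Step 5: 140 days after 30 November 2027 (when the itemised statement is provided) is 18 April 2028; 10 April 2028 is within that limit.
Step 6: the window is 5–23 days after 27 April 2028 (end of the 17-day objection period, which began when the dispute is referred to mediation on 10 April 2028), so 2 May 2028 through 20 May 2028; 17 May 2028 falls inside that range.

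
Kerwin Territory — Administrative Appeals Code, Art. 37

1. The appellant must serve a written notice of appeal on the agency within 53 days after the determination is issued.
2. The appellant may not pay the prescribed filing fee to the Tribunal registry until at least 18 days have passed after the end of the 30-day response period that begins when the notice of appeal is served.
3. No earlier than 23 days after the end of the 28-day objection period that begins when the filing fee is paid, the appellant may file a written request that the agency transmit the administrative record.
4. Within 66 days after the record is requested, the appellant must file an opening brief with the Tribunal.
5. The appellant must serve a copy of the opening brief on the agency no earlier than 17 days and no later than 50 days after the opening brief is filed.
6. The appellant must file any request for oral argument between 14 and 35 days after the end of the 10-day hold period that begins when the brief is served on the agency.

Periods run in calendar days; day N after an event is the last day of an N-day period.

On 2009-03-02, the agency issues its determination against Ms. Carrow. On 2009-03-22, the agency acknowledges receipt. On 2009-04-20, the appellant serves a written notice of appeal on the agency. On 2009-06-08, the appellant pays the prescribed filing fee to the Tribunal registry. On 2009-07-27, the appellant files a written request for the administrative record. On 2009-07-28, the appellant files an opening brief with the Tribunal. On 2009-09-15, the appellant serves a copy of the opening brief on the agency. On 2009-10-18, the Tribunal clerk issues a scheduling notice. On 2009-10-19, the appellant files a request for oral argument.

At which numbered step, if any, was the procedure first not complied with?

Step 3

Step 1 — counting 53 days from 2009-03-02 (when the determination is issued) gives a deadline of 2009-04-24; completed 2009-04-20, before the deadline.
Step 2 — must wait 18 days from 2009-05-20 (end of the 30-day response period, which began when the notice of appeal is served on 2009-04-20), so not before 2009-06-07; done 2009-06-08 — permitted.
Step 3 — must wait 23 days from 2009-07-06 (end of the 28-day objection period, which began when the filing fee is paid on 2009-06-08), so not before 2009-07-29; acted on 2009-07-27, 2 days prematurely.
The procedure was therefore not followed at step 3.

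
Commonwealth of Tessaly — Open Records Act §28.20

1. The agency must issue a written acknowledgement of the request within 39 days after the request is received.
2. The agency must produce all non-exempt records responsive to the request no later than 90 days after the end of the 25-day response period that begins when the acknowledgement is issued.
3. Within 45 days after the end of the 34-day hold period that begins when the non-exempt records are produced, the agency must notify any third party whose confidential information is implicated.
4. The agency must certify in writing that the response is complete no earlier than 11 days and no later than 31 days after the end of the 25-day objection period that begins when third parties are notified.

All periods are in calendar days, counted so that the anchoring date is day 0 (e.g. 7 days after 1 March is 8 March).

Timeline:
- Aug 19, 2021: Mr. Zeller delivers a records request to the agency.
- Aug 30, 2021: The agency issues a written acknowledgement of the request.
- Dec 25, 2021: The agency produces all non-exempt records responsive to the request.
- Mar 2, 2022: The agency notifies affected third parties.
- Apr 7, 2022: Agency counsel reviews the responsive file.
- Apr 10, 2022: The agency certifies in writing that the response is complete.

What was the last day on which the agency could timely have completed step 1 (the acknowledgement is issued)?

Sep 27, 2021

Step 1 runs from Aug 19, 2021, when the request is received. 39 days after Aug 19, 2021 is Sep 27, 2021.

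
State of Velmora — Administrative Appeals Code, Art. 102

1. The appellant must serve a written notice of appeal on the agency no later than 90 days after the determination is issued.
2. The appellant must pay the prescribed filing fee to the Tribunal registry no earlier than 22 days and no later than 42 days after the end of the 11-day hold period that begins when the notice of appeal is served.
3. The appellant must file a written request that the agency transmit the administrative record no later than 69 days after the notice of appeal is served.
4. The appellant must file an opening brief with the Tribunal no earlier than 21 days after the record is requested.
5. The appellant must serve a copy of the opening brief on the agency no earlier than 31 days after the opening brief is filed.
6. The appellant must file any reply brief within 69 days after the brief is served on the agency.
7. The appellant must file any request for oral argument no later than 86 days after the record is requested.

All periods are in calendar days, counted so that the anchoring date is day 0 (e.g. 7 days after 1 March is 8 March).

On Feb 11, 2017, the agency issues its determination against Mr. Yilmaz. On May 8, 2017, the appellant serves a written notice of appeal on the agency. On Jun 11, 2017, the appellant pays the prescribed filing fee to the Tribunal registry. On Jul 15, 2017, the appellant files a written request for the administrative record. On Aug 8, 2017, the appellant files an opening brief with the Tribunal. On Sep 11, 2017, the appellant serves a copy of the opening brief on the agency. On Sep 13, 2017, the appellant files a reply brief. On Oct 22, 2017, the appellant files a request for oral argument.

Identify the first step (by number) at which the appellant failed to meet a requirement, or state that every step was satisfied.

Step 7

Step 1: 90 days after Feb 11, 2017 (when the determination is issued) is May 12, 2017; May 8, 2017 is within that limit.
Step 2: the window is 22–42 days after May 19, 2017 (end of the 11-day hold period, which began when the notice of appeal is served on May 8, 2017), so Jun 10, 2017 through Jun 30, 2017; done Jun 11, 2017, which is between those dates.
Step 3: 69 days after May 8, 2017 (when the notice of appeal is served) is Jul 16, 2017; Jul 15, 2017 is within that limit.
Step 4: the earliest permitted date is 21 days after Jul 15, 2017 (when the record is requested), i.e. Aug 5, 2017; done Aug 8, 2017 — permitted.
Step 5: the earliest permitted date is 31 days after Aug 8, 2017 (when the opening brief is filed), i.e. Sep 8, 2017; done Sep 11, 2017, after the minimum wait.
Step 6: 69 days after Sep 11, 2017 (when the brief is served on the agency) is Nov 19, 2017; Sep 13, 2017 is within that limit.
Step 7: 86 days after Jul 15, 2017 (when the record is requested) is Oct 9, 2017; done Oct 22, 2017 — 13 days late.
That is the first point of non-compliance.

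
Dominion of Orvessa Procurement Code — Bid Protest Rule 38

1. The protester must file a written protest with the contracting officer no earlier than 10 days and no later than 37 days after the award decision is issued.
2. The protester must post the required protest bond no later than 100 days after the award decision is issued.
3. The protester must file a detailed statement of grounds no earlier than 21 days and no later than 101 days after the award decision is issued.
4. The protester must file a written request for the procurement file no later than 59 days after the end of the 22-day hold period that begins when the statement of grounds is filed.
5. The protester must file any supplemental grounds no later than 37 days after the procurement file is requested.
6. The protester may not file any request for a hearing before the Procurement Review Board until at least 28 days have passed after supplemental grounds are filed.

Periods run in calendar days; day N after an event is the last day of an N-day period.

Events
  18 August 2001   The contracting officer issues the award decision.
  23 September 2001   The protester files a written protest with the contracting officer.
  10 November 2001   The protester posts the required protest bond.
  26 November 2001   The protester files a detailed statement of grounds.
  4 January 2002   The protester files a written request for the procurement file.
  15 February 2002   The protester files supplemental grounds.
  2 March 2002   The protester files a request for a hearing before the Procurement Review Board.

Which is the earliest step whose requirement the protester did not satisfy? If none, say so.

Step 1: the window is 10–37 days after 18 August 2001 (when the award decision is issued), so 28 August 2001 through 24 September 2001; 23 September 2001 falls inside that range.
Step 2: 100 days after 18 August 2001 (when the award decision is issued) is 26 November 2001; 10 November 2001 is within that limit.
Step 3: the window is 21–101 days after 18 August 2001 (when the award decision is issued), so 8 September 2001 through 27 November 2001; 26 November 2001 falls inside that range.
Step 4: 59 days after 18 December 2001 (end of the 22-day hold period, which began when the statement of grounds is filed on 26 November 2001) is 15 February 2002; 4 January 2002 is within that limit.
Step 5: 37 days after 4 January 2002 (when the procurement file is requested) is 10 February 2002; not done until 15 February 2002, 5 days after the deadline.
No need to go further; step 5 was not satisfied.

Step 5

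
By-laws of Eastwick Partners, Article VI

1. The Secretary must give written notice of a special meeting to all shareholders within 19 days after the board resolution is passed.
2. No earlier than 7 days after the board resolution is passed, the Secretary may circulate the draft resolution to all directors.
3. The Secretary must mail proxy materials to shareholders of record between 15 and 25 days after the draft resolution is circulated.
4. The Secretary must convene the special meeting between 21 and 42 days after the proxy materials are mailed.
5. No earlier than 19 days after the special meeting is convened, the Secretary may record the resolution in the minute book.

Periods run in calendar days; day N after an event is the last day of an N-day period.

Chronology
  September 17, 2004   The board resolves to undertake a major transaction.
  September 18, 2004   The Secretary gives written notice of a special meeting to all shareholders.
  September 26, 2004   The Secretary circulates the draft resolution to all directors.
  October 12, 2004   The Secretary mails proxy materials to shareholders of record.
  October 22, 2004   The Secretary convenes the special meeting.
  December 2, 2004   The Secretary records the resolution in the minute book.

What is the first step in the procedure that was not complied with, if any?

(1) due by September 17, 2004 + 19 days = October 6, 2004; September 18, 2004 is within that limit.
(2) permitted from September 17, 2004 + 7 days = September 24, 2004 onward; done September 26, 2004 — permitted.
(3) the permitted window runs from September 26, 2004 + 15 = October 11, 2004 to September 26, 2004 + 25 = October 21, 2004; done October 12, 2004, which is between those dates.
(4) the permitted window runs from October 12, 2004 + 21 = November 2, 2004 to October 12, 2004 + 42 = November 23, 2004; done October 22, 2004 — 11 days before the window opened.
The procedure was therefore not followed at step 4.

Step 4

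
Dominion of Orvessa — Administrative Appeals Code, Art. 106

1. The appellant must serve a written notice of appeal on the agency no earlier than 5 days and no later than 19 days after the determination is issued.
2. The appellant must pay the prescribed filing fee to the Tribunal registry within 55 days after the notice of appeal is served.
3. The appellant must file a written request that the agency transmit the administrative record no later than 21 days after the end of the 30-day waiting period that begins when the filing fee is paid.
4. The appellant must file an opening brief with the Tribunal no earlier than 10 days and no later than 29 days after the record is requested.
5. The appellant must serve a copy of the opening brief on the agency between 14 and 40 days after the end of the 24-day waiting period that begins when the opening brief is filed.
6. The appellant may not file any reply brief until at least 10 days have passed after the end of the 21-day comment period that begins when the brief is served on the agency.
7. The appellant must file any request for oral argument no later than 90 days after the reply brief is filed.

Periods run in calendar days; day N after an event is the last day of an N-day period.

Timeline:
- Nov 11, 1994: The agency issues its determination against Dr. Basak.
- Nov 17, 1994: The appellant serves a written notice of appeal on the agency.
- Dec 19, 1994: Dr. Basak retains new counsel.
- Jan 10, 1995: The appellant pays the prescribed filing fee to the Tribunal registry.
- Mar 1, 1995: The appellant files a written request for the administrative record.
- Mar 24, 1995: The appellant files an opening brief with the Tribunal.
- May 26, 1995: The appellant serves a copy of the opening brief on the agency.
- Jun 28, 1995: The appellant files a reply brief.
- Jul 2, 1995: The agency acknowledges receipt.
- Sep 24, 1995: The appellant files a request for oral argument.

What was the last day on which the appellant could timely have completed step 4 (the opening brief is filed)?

Mar 30, 1995

Step 4 runs from Mar 1, 1995, when the record is requested. The window is 10–29 days after Mar 1, 1995; it closes on Mar 30, 1995.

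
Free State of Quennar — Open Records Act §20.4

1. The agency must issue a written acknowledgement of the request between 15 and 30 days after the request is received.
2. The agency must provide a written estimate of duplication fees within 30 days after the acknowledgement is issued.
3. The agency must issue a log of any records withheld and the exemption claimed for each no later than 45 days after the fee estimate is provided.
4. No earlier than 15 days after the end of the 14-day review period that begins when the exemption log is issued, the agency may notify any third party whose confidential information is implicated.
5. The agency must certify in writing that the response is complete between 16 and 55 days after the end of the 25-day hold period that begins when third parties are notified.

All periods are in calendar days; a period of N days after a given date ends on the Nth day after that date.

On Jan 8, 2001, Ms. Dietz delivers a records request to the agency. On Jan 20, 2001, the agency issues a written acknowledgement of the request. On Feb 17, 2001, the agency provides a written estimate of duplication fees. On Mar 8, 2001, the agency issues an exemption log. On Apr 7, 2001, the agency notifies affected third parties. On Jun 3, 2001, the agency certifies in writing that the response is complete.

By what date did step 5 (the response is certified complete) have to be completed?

Jun 26, 2001

Third parties are notified on Apr 7, 2001; the 25-day hold period therefore ends May 2, 2001, and step 5 runs from that date. The window is 16–55 days after May 2, 2001; it closes on Jun 26, 2001.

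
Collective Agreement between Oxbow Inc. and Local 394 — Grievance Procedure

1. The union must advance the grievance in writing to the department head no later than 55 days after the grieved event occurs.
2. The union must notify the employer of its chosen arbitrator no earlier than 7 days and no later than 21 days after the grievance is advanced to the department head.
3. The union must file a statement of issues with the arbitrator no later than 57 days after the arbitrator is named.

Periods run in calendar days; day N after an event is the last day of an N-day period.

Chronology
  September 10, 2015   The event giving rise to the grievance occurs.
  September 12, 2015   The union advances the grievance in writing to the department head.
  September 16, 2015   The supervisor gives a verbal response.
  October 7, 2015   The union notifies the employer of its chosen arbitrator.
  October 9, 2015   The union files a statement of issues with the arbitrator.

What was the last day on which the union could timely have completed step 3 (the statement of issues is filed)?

December 3, 2015

Step 3 runs from October 7, 2015, when the arbitrator is named. 57 days after October 7, 2015 is December 3, 2015.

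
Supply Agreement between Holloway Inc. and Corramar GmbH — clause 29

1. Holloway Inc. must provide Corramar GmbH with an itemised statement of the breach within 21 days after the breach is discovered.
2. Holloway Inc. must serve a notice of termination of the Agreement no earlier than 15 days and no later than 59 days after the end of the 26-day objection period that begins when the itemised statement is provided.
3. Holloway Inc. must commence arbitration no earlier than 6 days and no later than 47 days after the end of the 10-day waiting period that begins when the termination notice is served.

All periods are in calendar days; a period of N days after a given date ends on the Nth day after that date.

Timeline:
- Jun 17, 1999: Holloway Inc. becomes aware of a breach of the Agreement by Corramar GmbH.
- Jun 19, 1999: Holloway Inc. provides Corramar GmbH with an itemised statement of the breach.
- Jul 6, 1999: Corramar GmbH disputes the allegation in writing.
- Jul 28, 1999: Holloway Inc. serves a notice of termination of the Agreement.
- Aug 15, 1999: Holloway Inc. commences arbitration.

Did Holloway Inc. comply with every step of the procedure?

No

(1) due by Jun 17, 1999 + 21 days = Jul 8, 1999; Jun 19, 1999 is within that limit.
(2) the permitted window runs from Jul 15, 1999 + 15 = Jul 30, 1999 to Jul 15, 1999 + 59 = Sep 12, 1999; done Jul 28, 1999 — 2 days before the window opened.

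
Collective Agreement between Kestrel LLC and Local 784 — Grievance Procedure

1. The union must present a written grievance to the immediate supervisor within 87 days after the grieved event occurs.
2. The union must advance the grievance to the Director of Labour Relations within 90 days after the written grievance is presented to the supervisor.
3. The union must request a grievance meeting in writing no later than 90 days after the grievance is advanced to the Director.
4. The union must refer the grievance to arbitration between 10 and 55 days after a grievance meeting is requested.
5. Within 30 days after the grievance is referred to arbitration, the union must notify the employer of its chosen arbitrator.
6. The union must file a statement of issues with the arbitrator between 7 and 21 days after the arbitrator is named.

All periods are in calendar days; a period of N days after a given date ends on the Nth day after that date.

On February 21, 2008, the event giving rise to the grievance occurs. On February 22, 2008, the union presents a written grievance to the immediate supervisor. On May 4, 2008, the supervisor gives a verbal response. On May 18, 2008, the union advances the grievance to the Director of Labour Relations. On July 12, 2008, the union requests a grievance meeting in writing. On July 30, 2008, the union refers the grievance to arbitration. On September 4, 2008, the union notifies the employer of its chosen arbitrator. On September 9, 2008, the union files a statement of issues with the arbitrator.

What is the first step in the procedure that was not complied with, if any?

(1) due by February 21, 2008 + 87 days = May 18, 2008; done February 22, 2008 — timely.
(2) due by February 22, 2008 + 90 days = May 22, 2008; completed May 18, 2008, before the deadline.
(3) due by May 18, 2008 + 90 days = August 16, 2008; completed July 12, 2008, before the deadline.
(4) the permitted window runs from July 12, 2008 + 10 = July 22, 2008 to July 12, 2008 + 55 = September 5, 2008; done July 30, 2008 — within the window.
(5) due by July 30, 2008 + 30 days = August 29, 2008; done September 4, 2008 — 6 days late.
That is the first point of non-compliance.

Step 5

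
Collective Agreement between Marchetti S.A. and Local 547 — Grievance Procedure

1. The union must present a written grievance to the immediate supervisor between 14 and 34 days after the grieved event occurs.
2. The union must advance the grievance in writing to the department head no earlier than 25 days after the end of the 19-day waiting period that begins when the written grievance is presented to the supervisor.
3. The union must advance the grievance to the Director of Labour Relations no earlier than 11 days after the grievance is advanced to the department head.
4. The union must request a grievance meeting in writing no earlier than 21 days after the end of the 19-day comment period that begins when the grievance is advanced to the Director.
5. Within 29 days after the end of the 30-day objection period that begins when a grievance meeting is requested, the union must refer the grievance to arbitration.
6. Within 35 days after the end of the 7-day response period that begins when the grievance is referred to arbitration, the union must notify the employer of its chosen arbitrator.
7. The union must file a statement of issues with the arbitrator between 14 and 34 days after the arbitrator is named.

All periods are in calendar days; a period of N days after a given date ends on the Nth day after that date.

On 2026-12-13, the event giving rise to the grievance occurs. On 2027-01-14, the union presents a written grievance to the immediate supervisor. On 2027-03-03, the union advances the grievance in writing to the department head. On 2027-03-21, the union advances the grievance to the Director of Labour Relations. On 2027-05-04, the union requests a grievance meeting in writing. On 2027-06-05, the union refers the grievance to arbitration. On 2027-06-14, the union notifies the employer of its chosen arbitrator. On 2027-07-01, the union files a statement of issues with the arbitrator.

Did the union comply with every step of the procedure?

(1) the permitted window runs from 2026-12-13 + 14 = 2026-12-27 to 2026-12-13 + 34 = 2027-01-16; 2027-01-14 falls inside that range.
(2) permitted from 2027-02-02 + 25 days = 2027-02-27 onward; done 2027-03-03 — permitted.
(3) permitted from 2027-03-03 + 11 days = 2027-03-14 onward; done 2027-03-21, after the minimum wait.
(4) permitted from 2027-04-09 + 21 days = 2027-04-30 onward; done 2027-05-04 — permitted.
(5) due by 2027-06-03 + 29 days = 2027-07-02; done 2027-06-05 — timely.
(6) due by 2027-06-12 + 35 days = 2027-07-17; done 2027-06-14 — timely.
(7) the permitted window runs from 2027-06-14 + 14 = 2027-06-28 to 2027-06-14 + 34 = 2027-07-18; 2027-07-01 falls inside that range.

Yes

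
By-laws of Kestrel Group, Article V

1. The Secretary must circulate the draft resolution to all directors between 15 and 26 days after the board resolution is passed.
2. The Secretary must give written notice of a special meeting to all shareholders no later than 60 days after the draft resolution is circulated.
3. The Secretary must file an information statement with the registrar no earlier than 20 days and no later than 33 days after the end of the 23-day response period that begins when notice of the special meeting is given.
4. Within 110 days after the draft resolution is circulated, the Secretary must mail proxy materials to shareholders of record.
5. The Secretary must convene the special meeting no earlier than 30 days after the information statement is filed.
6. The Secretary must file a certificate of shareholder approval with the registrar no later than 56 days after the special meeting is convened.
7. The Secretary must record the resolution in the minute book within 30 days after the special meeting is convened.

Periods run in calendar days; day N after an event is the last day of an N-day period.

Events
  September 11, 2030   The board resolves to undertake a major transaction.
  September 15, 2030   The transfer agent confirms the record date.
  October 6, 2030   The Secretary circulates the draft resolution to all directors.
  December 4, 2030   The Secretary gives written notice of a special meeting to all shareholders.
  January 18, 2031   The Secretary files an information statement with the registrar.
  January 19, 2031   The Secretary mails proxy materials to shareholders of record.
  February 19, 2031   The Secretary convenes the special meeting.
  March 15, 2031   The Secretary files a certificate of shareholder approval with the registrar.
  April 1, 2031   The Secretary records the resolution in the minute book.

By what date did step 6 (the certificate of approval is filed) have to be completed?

Step 6 runs from February 19, 2031, when the special meeting is convened. 56 days after February 19, 2031 is April 16, 2031.

April 16, 2031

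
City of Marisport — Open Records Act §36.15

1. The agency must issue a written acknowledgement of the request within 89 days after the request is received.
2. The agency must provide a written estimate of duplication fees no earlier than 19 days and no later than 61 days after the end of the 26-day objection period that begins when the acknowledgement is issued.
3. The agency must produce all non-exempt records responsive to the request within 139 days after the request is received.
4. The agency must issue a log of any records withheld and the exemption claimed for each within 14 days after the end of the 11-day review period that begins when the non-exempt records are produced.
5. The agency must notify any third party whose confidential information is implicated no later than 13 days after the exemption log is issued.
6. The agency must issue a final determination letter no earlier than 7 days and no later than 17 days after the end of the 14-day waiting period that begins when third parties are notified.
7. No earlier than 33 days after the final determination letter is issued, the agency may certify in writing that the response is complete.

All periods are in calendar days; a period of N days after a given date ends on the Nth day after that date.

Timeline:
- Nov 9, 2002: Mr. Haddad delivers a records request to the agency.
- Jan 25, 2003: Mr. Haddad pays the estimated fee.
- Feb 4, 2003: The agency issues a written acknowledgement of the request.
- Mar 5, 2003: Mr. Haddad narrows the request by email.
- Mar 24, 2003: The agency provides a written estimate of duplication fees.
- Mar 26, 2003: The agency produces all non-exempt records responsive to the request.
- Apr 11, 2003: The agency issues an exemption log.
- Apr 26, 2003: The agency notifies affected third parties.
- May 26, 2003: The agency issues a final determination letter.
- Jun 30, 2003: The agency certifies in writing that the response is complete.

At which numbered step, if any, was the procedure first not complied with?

Step 1 — counting 89 days from Nov 9, 2002 (when the request is received) gives a deadline of Feb 6, 2003; completed Feb 4, 2003, before the deadline.
Step 2 — 19 and 61 days from Mar 2, 2003 (end of the 26-day objection period, which began when the acknowledgement is issued on Feb 4, 2003) are Mar 21, 2003 and May 2, 2003 respectively; Mar 24, 2003 falls inside that range.
Step 3 — counting 139 days from Nov 9, 2002 (when the request is received) gives a deadline of Mar 28, 2003; done Mar 26, 2003 — timely.
Step 4 — counting 14 days from Apr 6, 2003 (end of the 11-day review period, which began when the non-exempt records are produced on Mar 26, 2003) gives a deadline of Apr 20, 2003; completed Apr 11, 2003, before the deadline.
Step 5 — counting 13 days from Apr 11, 2003 (when the exemption log is issued) gives a deadline of Apr 24, 2003; not done until Apr 26, 2003, 2 days after the deadline.
Later steps need not be reached.

Step 5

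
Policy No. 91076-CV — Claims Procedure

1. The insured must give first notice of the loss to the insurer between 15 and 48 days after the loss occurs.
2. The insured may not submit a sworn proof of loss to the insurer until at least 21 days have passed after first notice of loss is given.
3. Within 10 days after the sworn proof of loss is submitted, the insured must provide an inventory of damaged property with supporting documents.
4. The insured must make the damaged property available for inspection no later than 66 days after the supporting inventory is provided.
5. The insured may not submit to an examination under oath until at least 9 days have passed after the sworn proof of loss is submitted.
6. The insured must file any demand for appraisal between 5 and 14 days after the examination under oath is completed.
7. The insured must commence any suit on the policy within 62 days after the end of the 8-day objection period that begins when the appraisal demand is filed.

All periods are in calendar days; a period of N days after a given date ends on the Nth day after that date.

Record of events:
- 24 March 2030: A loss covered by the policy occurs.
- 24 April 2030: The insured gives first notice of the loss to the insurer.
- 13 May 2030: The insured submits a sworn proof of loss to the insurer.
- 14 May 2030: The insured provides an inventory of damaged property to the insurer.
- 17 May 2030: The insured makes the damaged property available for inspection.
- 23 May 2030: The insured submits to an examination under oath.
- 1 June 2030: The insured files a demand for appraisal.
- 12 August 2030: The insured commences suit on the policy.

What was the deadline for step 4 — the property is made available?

19 July 2030

Step 4 runs from 14 May 2030, when the supporting inventory is provided. 66 days after 14 May 2030 is 19 July 2030.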